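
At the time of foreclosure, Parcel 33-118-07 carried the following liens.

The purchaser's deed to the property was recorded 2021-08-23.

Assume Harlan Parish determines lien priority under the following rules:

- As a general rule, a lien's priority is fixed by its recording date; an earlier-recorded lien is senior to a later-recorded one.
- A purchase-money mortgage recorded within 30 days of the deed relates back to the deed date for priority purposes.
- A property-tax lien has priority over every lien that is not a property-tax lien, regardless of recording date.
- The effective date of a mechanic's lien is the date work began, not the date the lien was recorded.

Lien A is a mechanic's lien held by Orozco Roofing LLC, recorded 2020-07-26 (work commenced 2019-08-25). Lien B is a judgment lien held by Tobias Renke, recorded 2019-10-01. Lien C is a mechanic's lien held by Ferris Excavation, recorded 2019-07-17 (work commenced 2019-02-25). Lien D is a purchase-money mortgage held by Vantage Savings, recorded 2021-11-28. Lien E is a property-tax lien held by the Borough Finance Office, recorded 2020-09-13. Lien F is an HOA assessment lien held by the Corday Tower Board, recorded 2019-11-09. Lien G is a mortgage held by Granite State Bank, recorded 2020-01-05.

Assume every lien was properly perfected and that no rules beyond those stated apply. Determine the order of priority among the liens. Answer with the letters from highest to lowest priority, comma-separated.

E, C, A, B, F, G, D

First, effective dates: A relates back to 2019-08-25 (work commenced); C is treated as recorded 2019-02-25, the work-commencement date; D was recorded 97 days after the deed — beyond 30 days — so no relation-back applies.
E, as a property-tax lien, has superpriority and ranks first.
Remaining liens by effective date: C (2019-02-25), A (2019-08-25), B (2019-10-01), F (2019-11-09), G (2020-01-05), D (2021-11-28).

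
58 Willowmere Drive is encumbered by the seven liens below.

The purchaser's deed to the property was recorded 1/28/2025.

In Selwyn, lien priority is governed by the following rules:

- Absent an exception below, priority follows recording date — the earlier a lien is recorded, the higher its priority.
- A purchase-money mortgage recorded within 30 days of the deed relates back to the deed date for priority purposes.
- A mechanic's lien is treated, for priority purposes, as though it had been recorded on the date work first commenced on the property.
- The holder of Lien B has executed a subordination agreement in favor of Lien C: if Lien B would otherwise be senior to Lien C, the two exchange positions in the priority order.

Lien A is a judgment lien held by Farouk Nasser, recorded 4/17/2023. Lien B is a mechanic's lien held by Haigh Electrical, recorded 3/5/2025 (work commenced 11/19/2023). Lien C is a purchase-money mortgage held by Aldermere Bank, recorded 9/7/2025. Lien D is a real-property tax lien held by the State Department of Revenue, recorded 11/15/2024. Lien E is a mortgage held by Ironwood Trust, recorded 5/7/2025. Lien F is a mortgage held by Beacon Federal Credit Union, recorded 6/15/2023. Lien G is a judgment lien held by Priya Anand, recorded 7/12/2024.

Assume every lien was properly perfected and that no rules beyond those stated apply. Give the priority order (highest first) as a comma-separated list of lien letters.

Effective dates after the stated exceptions: B is treated as recorded 11/19/2023, the work-commencement date; C was recorded 222 days after the deed, outside the 30-day window, so it keeps its recording date.
By effective date, earliest first: A (4/17/2023), F (6/15/2023), B (11/19/2023), G (7/12/2024), D (11/15/2024), E (5/7/2025), C (9/7/2025).
B is senior to C before the subordination, so the two trade places.

A, F, C, G, D, E, B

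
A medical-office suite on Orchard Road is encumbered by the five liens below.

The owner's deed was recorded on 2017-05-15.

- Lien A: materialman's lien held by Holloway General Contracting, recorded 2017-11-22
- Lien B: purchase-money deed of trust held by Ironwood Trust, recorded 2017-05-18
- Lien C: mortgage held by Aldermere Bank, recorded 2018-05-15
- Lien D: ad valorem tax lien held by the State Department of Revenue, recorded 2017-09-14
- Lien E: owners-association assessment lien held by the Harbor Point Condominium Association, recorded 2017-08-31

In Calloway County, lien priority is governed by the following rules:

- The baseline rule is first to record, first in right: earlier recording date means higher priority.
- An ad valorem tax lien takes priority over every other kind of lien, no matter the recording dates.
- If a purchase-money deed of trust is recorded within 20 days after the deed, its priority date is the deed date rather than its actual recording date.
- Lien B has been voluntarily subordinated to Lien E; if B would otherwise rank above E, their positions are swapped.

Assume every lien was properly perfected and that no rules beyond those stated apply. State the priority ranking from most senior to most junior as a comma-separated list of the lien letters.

Adjusting effective dates: B was recorded within the 20-day window, so its effective date is the deed date 2017-05-15.
D is an ad valorem tax lien, so it outranks all other liens regardless of date.
Remaining liens by effective date: B (2017-05-15), E (2017-08-31), A (2017-11-22), C (2018-05-15).
B would otherwise be senior to E, so under the subordination agreement B and E exchange positions.

D, E, B, A, C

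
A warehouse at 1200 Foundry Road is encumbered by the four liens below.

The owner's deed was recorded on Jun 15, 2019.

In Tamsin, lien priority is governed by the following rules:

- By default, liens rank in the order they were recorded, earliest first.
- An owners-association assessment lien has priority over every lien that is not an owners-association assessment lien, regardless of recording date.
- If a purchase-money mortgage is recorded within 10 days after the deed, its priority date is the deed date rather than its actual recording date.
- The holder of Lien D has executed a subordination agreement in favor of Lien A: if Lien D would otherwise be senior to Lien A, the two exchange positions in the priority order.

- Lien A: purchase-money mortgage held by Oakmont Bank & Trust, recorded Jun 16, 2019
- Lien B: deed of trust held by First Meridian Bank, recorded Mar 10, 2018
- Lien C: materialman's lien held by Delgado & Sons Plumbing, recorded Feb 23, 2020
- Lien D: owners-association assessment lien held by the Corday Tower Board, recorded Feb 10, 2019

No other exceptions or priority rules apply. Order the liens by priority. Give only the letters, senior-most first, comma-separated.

Effective dates after the stated exceptions: A relates back to the deed date Jun 15, 2019.
As an owners-association assessment lien, D is senior to every other lien.
Among the remaining liens, by effective date: B (Mar 10, 2018), A (Jun 15, 2019), C (Feb 23, 2020).
D is senior to A before the subordination, so the two trade places.

A, B, D, C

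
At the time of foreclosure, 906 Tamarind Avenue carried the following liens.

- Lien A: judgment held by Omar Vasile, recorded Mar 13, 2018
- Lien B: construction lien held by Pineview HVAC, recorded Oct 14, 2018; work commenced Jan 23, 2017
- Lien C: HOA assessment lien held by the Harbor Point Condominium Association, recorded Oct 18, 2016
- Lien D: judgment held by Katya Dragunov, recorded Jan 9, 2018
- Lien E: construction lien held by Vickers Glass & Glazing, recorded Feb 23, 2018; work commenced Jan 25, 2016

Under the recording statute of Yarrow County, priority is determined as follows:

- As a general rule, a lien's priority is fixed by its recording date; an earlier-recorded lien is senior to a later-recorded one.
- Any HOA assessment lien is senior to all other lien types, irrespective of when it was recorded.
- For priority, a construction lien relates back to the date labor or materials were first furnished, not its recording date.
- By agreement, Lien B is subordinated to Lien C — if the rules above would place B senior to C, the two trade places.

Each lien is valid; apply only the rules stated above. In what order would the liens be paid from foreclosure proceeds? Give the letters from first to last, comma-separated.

C, E, B, D, A

Effective dates: B's effective date is Jan 23, 2017, when work began; E relates back to Jan 25, 2016 (work commenced).
C, as an HOA assessment lien, has superpriority and ranks first.
Among the remaining liens, by effective date: E (Jan 25, 2016), B (Jan 23, 2017), D (Jan 9, 2018), A (Mar 13, 2018).
B is already junior to C, so the subordination agreement changes nothing.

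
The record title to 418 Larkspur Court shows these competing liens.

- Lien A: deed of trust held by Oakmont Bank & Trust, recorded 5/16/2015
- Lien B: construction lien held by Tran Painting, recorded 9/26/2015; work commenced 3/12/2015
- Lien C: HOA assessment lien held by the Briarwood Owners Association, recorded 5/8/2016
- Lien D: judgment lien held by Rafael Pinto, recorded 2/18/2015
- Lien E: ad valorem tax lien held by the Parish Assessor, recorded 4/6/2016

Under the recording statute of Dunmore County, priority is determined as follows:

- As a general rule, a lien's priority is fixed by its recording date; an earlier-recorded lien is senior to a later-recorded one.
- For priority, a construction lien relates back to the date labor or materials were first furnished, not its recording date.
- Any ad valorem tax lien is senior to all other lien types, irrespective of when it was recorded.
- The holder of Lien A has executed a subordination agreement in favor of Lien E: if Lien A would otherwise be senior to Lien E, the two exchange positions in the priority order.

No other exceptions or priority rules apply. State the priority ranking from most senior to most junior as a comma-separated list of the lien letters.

E, D, B, A, C

Effective dates: B is treated as recorded 3/12/2015, the work-commencement date.
As an ad valorem tax lien, E is senior to every other lien.
Ordering the rest by effective date: D (2/18/2015), B (3/12/2015), A (5/16/2015), C (5/8/2016).
Since A is not senior to E, the subordination leaves the order unchanged.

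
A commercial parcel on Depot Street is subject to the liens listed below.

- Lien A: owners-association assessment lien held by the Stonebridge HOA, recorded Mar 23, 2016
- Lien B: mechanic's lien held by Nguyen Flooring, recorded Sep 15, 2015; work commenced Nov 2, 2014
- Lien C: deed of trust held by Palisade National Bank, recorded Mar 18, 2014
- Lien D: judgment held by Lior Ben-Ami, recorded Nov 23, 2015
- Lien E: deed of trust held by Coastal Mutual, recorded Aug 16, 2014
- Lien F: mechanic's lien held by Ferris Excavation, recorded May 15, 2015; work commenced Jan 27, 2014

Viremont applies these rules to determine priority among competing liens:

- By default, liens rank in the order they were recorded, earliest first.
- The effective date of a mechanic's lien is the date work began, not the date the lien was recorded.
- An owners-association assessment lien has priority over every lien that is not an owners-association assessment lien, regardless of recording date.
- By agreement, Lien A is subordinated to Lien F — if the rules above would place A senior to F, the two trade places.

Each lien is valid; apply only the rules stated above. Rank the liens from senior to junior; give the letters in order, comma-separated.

First, effective dates: B relates back to Nov 2, 2014 (work commenced); F is treated as recorded Jan 27, 2014, the work-commencement date.
A is an owners-association assessment lien, so it outranks all other liens regardless of date.
Among the remaining liens, by effective date: F (Jan 27, 2014), C (Mar 18, 2014), E (Aug 16, 2014), B (Nov 2, 2014), D (Nov 23, 2015).
Because A would otherwise rank above F, the subordination swaps them.

F, A, C, E, B, D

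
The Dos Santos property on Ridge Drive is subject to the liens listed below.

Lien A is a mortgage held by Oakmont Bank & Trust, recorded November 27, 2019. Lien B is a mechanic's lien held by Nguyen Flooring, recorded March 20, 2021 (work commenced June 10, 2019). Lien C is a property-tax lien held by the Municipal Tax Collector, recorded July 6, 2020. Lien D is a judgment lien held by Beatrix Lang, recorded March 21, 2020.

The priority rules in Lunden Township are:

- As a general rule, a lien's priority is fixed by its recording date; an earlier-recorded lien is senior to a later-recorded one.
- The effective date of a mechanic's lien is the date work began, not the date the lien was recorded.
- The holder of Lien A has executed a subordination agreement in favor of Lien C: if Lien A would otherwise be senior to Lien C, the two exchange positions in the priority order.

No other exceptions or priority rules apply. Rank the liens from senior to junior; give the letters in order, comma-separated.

Effective dates after the stated exceptions: B is treated as recorded June 10, 2019, the work-commencement date.
By effective date: B (June 10, 2019), A (November 27, 2019), D (March 21, 2020), C (July 6, 2020).
A is senior to C before the subordination, so the two trade places.

B, C, D, A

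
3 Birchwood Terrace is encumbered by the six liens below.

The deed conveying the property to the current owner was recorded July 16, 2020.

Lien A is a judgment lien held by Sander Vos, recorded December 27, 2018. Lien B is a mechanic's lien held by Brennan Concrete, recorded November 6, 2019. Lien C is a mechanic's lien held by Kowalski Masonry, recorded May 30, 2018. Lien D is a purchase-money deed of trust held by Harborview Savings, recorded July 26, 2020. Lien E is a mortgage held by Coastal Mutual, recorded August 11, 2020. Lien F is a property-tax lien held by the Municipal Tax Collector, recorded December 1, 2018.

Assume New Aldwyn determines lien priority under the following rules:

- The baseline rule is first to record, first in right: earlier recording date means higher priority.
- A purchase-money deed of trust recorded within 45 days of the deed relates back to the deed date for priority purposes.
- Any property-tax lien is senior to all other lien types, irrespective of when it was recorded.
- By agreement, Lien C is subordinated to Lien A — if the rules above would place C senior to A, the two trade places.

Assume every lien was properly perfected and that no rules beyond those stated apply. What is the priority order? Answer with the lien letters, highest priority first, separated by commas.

Effective dates after the stated exceptions: D was recorded within the 45-day window, so its effective date is the deed date July 16, 2020.
F is a property-tax lien and takes priority over every other lien.
Ordering the rest by effective date: C (May 30, 2018), A (December 27, 2018), B (November 6, 2019), D (July 16, 2020), E (August 11, 2020).
C is senior to A before the subordination, so the two trade places.

F, A, C, B, D, E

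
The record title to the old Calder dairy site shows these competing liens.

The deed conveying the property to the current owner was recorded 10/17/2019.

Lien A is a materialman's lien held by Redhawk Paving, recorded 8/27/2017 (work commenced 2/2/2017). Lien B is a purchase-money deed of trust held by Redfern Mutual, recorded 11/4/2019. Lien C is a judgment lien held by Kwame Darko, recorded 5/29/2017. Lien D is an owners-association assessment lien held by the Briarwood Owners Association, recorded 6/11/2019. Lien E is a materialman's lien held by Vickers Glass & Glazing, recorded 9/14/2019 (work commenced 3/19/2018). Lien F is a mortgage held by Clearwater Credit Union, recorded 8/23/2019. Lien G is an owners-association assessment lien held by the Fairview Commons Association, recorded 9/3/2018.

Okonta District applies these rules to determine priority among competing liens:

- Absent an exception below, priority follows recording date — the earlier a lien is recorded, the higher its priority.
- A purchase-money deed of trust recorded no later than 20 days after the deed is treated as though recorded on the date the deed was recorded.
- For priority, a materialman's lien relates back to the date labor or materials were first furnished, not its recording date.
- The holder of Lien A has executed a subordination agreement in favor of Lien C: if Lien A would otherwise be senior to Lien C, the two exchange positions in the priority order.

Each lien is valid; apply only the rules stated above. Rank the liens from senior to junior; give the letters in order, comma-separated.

Adjusting effective dates: A is treated as recorded 2/2/2017, the work-commencement date; B relates back to the deed date 10/17/2019; E relates back to 3/19/2018 (work commenced).
By effective date: A (2/2/2017), C (5/29/2017), E (3/19/2018), G (9/3/2018), D (6/11/2019), F (8/23/2019), B (10/17/2019).
A would otherwise be senior to C, so under the subordination agreement A and C exchange positions.

C, A, E, G, D, F, B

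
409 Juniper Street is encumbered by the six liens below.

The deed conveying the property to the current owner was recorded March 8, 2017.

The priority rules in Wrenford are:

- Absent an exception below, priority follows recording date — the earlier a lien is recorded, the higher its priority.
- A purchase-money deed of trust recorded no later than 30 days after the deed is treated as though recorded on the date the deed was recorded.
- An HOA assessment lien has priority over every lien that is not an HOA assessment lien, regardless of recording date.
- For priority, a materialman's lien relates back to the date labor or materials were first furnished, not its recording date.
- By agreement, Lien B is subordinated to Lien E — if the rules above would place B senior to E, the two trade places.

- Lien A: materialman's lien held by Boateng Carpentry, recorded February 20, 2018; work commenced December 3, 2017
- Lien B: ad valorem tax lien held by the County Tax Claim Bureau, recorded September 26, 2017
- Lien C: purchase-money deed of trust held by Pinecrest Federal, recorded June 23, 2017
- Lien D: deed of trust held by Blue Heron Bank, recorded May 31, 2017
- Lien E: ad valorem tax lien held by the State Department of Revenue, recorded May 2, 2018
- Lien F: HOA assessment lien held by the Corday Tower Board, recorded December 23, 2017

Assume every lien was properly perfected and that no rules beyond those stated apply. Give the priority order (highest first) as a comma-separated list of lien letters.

F, D, C, E, A, B

First, effective dates: A's effective date is December 3, 2017, when work began; C missed the 30-day window (107 days after the deed), so its recording date stands.
F is an HOA assessment lien, so it outranks all other liens regardless of date.
The other liens, earliest effective date first: D (May 31, 2017), C (June 23, 2017), B (September 26, 2017), A (December 3, 2017), E (May 2, 2018).
B would otherwise be senior to E, so under the subordination agreement B and E exchange positions.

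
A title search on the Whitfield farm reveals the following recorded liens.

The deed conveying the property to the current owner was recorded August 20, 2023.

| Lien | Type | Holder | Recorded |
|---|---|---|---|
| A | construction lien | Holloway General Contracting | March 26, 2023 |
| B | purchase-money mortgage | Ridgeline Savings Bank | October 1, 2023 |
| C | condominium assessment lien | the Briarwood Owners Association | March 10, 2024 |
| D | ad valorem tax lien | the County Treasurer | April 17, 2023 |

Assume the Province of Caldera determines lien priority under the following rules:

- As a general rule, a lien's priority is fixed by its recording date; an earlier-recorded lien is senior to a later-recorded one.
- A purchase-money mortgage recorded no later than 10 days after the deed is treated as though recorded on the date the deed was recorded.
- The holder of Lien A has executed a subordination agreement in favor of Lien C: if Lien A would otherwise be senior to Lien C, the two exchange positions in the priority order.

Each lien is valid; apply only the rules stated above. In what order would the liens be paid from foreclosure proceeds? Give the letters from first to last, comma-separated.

Effective dates after the stated exceptions: B missed the 10-day window (42 days after the deed), so its recording date stands.
Ordering by effective date: A (March 26, 2023), D (April 17, 2023), B (October 1, 2023), C (March 10, 2024).
A would otherwise be senior to C, so under the subordination agreement A and C exchange positions.

C, D, B, A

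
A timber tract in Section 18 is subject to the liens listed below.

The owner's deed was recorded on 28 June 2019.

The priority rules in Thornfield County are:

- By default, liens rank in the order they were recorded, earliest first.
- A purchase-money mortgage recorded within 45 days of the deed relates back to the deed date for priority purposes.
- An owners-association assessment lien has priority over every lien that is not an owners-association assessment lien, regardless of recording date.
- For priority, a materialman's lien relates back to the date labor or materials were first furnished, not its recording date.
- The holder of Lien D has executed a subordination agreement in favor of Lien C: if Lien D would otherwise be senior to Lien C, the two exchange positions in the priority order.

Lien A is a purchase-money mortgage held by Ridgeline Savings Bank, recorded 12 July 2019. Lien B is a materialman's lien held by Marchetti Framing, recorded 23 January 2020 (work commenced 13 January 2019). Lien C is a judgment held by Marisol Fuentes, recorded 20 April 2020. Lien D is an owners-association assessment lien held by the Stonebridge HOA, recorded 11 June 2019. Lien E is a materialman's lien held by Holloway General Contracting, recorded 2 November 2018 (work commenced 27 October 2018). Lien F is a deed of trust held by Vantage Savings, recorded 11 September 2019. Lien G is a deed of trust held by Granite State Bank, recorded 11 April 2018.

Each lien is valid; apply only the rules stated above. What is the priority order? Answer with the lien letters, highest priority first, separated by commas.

C, G, E, B, A, F, D

Adjusting effective dates: A's effective date is the deed date, 28 June 2019; B is treated as recorded 13 January 2019, the work-commencement date; E relates back to 27 October 2018 (work commenced).
D is an owners-association assessment lien, so it outranks all other liens regardless of date.
Remaining liens by effective date: G (11 April 2018), E (27 October 2018), B (13 January 2019), A (28 June 2019), F (11 September 2019), C (20 April 2020).
D would otherwise be senior to C, so under the subordination agreement D and C exchange positions.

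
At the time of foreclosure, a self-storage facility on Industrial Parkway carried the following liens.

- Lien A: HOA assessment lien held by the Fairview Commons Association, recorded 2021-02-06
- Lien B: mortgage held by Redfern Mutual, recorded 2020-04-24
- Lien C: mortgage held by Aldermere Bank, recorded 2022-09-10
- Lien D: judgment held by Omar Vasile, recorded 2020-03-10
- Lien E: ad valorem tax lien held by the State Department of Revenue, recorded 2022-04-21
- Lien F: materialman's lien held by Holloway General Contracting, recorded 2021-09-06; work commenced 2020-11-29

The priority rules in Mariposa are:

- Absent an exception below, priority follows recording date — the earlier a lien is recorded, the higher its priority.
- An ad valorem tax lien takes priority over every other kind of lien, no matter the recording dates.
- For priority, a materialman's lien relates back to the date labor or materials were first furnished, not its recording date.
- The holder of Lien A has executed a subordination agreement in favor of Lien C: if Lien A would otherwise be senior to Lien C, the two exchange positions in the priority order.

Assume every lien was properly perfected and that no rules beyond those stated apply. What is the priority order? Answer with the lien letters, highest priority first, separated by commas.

E, D, B, F, C, A

Effective dates after the stated exceptions: F is treated as recorded 2020-11-29, the work-commencement date.
E is an ad valorem tax lien, so it outranks all other liens regardless of date.
The other liens, earliest effective date first: D (2020-03-10), B (2020-04-24), F (2020-11-29), A (2021-02-06), C (2022-09-10).
Because A would otherwise rank above C, the subordination swaps them.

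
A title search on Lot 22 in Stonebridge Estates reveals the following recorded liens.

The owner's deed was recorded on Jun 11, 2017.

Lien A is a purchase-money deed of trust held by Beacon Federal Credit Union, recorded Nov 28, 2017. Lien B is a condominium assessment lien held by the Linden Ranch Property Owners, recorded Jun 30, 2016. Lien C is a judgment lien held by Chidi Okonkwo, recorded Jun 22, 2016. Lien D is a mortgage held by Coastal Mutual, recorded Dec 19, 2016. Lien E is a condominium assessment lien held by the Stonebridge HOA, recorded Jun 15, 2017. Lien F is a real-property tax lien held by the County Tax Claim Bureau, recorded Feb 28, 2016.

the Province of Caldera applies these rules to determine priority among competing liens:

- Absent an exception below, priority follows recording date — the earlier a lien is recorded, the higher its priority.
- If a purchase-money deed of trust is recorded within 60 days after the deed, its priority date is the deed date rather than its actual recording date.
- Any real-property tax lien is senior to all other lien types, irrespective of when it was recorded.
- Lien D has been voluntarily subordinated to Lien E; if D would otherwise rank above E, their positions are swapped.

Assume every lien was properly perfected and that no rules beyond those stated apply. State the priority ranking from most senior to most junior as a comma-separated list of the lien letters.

F, C, B, E, D, A

First, effective dates: A was recorded 170 days after the deed, outside the 60-day window, so it keeps its recording date.
F is a real-property tax lien, so it outranks all other liens regardless of date.
Ordering the rest by effective date: C (Jun 22, 2016), B (Jun 30, 2016), D (Dec 19, 2016), E (Jun 15, 2017), A (Nov 28, 2017).
D is senior to E before the subordination, so the two trade places.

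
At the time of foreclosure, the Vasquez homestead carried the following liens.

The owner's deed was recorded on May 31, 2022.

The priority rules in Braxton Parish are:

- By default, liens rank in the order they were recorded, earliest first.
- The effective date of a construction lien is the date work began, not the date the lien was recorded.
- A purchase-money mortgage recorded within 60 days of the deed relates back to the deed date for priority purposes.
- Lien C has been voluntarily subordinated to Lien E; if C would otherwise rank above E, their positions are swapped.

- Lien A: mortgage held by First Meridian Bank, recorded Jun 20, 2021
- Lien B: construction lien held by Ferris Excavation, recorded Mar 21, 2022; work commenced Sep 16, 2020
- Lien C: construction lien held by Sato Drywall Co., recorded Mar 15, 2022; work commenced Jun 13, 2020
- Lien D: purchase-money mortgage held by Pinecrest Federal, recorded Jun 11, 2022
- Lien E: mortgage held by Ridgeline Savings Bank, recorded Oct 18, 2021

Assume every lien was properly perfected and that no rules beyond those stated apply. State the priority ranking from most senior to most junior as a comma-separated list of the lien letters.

Effective dates after the stated exceptions: B is treated as recorded Sep 16, 2020, the work-commencement date; C's effective date is Jun 13, 2020, when work began; D was recorded within the 60-day window, so its effective date is the deed date May 31, 2022.
By effective date, earliest first: C (Jun 13, 2020), B (Sep 16, 2020), A (Jun 20, 2021), E (Oct 18, 2021), D (May 31, 2022).
Because C would otherwise rank above E, the subordination swaps them.

E, B, A, C, D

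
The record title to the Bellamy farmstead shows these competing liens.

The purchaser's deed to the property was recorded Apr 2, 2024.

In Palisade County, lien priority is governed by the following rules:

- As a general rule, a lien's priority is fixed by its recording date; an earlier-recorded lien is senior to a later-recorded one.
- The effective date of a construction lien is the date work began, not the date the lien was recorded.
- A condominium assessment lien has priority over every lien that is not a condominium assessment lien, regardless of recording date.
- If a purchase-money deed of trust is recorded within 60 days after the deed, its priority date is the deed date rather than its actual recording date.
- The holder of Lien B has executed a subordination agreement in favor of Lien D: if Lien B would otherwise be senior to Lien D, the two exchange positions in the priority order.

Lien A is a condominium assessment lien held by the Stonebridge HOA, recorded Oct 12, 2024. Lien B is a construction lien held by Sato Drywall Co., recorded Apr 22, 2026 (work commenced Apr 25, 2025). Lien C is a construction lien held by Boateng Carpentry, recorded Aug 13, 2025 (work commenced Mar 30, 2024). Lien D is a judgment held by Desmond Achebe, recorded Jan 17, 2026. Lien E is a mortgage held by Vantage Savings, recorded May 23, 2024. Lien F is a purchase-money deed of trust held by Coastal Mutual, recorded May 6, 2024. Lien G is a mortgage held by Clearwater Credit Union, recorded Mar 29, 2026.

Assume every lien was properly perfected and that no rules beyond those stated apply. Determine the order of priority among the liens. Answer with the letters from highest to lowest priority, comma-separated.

Effective dates after the stated exceptions: B is treated as recorded Apr 25, 2025, the work-commencement date; C relates back to Mar 30, 2024 (work commenced); F was recorded within the 60-day window, so its effective date is the deed date Apr 2, 2024.
A, as a condominium assessment lien, has superpriority and ranks first.
Among the remaining liens, by effective date: C (Mar 30, 2024), F (Apr 2, 2024), E (May 23, 2024), B (Apr 25, 2025), D (Jan 17, 2026), G (Mar 29, 2026).
B would otherwise be senior to D, so under the subordination agreement B and D exchange positions.

A, C, F, E, D, B, G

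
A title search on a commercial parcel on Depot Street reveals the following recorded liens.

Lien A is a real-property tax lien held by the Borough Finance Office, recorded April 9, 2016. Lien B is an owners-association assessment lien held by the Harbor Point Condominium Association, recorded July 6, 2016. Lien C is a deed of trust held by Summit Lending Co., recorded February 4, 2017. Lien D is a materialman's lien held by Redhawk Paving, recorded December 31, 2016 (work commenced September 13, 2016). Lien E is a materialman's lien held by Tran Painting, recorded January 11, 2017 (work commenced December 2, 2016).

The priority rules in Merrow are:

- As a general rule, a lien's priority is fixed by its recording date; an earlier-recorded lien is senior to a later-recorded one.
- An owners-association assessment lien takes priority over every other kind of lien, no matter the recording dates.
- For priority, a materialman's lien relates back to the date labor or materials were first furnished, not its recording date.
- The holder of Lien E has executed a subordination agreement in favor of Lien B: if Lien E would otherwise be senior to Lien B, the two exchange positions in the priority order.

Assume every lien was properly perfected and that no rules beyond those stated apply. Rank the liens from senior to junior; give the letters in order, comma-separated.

Effective dates: D relates back to September 13, 2016 (work commenced); E is treated as recorded December 2, 2016, the work-commencement date.
B is an owners-association assessment lien and takes priority over every other lien.
Among the remaining liens, by effective date: A (April 9, 2016), D (September 13, 2016), E (December 2, 2016), C (February 4, 2017).
E is already junior to B, so the subordination agreement changes nothing.

B, A, D, E, C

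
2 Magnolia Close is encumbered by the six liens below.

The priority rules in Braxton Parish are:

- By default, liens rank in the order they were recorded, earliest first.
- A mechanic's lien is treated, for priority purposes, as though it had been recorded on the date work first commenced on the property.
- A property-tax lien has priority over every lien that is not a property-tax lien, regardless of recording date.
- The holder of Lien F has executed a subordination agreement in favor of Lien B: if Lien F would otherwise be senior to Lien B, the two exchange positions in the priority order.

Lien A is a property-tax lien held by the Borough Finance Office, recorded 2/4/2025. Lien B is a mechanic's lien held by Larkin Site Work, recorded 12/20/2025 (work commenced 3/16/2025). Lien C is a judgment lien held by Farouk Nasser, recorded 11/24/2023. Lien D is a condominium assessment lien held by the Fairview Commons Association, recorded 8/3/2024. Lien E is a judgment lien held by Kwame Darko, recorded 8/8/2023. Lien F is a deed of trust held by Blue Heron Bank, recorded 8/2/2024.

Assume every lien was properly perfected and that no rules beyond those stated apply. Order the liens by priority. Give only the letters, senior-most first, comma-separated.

A, E, C, B, D, F

Effective dates: B's effective date is 3/16/2025, when work began.
A, as a property-tax lien, has superpriority and ranks first.
Ordering the rest by effective date: E (8/8/2023), C (11/24/2023), F (8/2/2024), D (8/3/2024), B (3/16/2025).
F is senior to B before the subordination, so the two trade places.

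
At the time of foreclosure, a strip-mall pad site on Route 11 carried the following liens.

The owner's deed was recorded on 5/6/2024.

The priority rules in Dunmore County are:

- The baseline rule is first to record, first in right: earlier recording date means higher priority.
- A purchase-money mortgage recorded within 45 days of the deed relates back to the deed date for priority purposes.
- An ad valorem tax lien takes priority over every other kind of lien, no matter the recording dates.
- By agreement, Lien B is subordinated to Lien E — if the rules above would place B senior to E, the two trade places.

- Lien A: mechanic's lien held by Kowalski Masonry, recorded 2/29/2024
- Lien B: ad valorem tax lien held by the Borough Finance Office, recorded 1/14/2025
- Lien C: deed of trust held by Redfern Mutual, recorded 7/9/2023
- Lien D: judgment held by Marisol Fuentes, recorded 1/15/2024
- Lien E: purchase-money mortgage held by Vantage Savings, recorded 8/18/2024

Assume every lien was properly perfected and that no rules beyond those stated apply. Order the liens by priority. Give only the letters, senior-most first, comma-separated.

Adjusting effective dates: E was recorded 104 days after the deed, outside the 45-day window, so it keeps its recording date.
B is an ad valorem tax lien, so it outranks all other liens regardless of date.
Remaining liens by effective date: C (7/9/2023), D (1/15/2024), A (2/29/2024), E (8/18/2024).
Because B would otherwise rank above E, the subordination swaps them.

E, C, D, A, B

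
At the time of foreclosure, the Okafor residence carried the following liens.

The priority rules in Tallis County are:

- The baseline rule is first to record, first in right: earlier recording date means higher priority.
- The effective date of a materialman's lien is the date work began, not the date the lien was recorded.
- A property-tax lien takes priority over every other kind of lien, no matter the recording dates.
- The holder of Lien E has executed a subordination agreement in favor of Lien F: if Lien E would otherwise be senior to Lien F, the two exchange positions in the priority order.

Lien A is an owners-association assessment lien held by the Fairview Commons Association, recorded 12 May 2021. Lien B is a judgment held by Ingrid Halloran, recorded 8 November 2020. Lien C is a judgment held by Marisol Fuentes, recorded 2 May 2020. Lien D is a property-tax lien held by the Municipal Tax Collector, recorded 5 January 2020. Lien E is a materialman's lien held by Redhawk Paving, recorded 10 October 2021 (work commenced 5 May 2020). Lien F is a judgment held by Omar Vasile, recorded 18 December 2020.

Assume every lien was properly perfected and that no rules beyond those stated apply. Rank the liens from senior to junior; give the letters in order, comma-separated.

D, C, F, B, E, A

Effective dates: E's effective date is 5 May 2020, when work began.
As a property-tax lien, D is senior to every other lien.
The other liens, earliest effective date first: C (2 May 2020), E (5 May 2020), B (8 November 2020), F (18 December 2020), A (12 May 2021).
Because E would otherwise rank above F, the subordination swaps them.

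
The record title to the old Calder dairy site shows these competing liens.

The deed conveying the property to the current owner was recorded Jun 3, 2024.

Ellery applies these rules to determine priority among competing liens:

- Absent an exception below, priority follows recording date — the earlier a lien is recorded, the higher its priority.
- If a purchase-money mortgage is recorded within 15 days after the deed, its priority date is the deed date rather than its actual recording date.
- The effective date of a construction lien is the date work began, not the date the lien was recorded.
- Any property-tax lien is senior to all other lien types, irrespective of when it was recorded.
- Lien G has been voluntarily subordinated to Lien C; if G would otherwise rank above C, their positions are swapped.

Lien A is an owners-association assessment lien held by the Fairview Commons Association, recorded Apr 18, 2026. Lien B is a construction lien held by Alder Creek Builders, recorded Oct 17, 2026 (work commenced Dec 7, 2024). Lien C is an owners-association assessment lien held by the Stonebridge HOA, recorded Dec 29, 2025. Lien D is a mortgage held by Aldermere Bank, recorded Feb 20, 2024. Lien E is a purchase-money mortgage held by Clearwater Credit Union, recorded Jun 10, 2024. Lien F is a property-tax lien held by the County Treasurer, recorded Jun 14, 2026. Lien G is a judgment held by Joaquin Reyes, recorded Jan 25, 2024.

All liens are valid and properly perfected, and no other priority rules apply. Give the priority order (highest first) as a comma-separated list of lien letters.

F, C, D, E, B, G, A

Adjusting effective dates: B's effective date is Dec 7, 2024, when work began; E's effective date is the deed date, Jun 3, 2024.
F, as a property-tax lien, has superpriority and ranks first.
Remaining liens by effective date: G (Jan 25, 2024), D (Feb 20, 2024), E (Jun 3, 2024), B (Dec 7, 2024), C (Dec 29, 2025), A (Apr 18, 2026).
G would otherwise be senior to C, so under the subordination agreement G and C exchange positions.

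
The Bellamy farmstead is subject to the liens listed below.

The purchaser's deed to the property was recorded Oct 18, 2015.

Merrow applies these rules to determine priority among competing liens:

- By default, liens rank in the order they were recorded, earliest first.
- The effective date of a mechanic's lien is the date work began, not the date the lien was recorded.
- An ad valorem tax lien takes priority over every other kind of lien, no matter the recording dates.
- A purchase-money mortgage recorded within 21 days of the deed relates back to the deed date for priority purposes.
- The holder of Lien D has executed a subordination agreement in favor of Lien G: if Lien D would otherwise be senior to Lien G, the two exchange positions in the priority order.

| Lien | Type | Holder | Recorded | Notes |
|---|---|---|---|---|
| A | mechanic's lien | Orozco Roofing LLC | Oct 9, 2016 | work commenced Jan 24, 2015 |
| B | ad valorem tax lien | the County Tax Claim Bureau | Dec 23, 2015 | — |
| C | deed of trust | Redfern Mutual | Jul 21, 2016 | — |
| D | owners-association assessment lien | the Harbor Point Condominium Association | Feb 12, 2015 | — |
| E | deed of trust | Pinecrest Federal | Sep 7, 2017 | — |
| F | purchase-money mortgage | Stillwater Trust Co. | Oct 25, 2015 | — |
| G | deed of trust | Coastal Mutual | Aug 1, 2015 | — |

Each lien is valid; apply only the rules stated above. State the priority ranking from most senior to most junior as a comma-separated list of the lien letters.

B, A, G, D, F, C, E

First, effective dates: A's effective date is Jan 24, 2015, when work began; F's effective date is the deed date, Oct 18, 2015.
B, as an ad valorem tax lien, has superpriority and ranks first.
Ordering the rest by effective date: A (Jan 24, 2015), D (Feb 12, 2015), G (Aug 1, 2015), F (Oct 18, 2015), C (Jul 21, 2016), E (Sep 7, 2017).
The subordination applies — D was senior to G — so D and G swap.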